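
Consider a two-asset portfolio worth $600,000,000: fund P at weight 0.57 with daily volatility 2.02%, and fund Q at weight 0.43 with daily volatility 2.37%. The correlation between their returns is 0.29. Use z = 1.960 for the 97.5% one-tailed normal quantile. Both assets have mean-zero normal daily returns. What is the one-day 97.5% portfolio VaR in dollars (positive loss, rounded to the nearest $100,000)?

$20,500,000

σ_p² = 0.57²·2.02² + 0.43²·2.37² + 2·0.29·0.57·0.43·2.02·2.37 = 3.0449 (%²).
σ_p = √3.0449 = 1.745%.
VaR = 1.960 × 1.745% = 3.420%; on $600,000,000 that is $20,520,000.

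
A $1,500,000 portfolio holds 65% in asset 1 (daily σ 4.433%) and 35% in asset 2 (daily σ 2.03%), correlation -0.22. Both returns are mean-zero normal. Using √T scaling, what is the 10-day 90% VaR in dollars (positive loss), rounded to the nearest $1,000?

σ_p = √(0.65²·4.433² + 0.35²·2.03² + 2·-0.22·0.65·0.35·4.433·2.03) = 2.812%.
σ_{10d} = 2.812% × √10 = 8.892%.
z(90%) = 1.282.
VaR = 1.282 × 8.892% = 11.400%; on $1,500,000 that is $171,000.

$171,000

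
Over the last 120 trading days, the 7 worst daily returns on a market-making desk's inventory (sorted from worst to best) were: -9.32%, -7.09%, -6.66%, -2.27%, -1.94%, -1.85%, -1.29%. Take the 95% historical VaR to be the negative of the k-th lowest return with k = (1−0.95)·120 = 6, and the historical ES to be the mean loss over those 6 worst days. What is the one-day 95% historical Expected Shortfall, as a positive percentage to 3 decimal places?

The 6 worst returns sum to -29.13%.
ES = −(-29.13%) / 6 = 4.855%.

4.855%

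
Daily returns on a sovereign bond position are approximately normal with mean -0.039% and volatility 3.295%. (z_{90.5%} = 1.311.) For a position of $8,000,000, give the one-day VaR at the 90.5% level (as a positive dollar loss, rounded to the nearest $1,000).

$349,000

VaR = −μ + z·σ = −(-0.039%) + 1.311 × 3.295% = 4.359%.
On $8,000,000: 0.04359 × $8,000,000 = $348,720.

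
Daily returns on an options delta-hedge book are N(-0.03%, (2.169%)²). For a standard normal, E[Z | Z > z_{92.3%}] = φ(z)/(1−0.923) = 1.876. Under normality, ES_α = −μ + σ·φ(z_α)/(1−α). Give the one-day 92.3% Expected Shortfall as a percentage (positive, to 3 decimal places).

ES = −(-0.03%) + 2.169% × 1.876 = 4.099%.

4.099%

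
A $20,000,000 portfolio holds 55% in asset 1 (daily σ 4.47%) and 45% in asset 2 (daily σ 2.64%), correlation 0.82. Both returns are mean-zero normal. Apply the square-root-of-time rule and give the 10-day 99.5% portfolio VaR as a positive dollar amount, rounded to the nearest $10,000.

$5,700,000

σ_p = √(0.55²·4.47² + 0.45²·2.64² + 2·0.82·0.55·0.45·4.47·2.64) = 3.499%.
σ_{10d} = 3.499% × √10 = 11.065%.
z(99.5%) = 2.576.
VaR = 2.576 × 11.065% = 28.503%; on $20,000,000 that is $5,700,600.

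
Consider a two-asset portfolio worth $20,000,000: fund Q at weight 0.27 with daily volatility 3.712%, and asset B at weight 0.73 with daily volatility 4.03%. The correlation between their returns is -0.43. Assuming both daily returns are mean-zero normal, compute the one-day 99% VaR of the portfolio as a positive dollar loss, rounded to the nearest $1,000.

$1,242,000

σ_p² = 0.27²·3.712² + 0.73²·4.03² + 2·-0.43·0.27·0.73·3.712·4.03 = 7.1236 (%²).
σ_p = √7.1236 = 2.669%.
At 99%, z = 2.326.
VaR = 2.326 × 2.669% = 6.208%; on $20,000,000 that is $1,241,600.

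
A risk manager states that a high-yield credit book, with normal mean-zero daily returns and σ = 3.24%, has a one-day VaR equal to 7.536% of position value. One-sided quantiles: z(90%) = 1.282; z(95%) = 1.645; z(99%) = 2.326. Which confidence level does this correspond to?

99%

Implied z = VaR/σ = 7.536 / 3.24 = 2.326.
This matches z(99%) = 2.326.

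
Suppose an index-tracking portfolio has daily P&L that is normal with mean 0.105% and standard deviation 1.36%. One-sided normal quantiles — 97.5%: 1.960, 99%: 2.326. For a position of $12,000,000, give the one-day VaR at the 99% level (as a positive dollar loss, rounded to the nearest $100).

$367,000

VaR = −μ + z·σ = −(0.105%) + 2.326 × 1.36% = 3.058%.
On $12,000,000: 0.03058 × $12,000,000 = $366,960.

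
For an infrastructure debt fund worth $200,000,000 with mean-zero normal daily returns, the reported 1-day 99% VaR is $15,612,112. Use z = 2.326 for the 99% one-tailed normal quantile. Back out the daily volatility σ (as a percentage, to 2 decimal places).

VaR as a fraction: $15,612,112 / $200,000,000 = 7.806%.
σ = VaR / z = 7.806% / 2.326 = 3.356%.

3.36%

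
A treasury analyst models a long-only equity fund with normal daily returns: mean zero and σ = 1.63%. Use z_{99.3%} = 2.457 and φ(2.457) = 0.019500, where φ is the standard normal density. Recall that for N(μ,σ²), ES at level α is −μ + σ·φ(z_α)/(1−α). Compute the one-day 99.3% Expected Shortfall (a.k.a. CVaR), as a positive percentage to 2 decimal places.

4.54%

Tail multiplier: φ(z)/(1−α) = 0.019500 / 0.007 = 2.786.
ES = 1.63% × 2.786 = 4.541%.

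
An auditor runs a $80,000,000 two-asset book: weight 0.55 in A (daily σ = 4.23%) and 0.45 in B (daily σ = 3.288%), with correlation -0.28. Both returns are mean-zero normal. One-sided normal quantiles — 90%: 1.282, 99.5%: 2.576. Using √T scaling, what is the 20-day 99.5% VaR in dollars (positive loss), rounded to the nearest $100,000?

σ_p = √(0.55²·4.23² + 0.45²·3.288² + 2·-0.28·0.55·0.45·4.23·3.288) = 2.382%.
σ_{20d} = 2.382% × √20 = 10.653%.
VaR = 2.576 × 10.653% = 27.442%; on $80,000,000 that is $21,953,600.

$22,000,000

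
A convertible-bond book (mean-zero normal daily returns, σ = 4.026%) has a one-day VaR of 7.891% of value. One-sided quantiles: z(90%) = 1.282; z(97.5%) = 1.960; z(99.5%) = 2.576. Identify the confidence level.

97.5%

Implied z = VaR/σ = 7.891 / 4.026 = 1.960.
This matches z(97.5%) = 1.960.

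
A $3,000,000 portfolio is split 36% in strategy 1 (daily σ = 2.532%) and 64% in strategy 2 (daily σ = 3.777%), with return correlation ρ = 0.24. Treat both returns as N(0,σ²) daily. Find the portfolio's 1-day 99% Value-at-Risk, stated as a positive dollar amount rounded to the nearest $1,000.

σ_p² = 0.36²·2.532² + 0.64²·3.777² + 2·0.24·0.36·0.64·2.532·3.777 = 7.7317 (%²).
σ_p = √7.7317 = 2.781%.
At 99%, z = 2.326.
VaR = 2.326 × 2.781% = 6.469%; on $3,000,000 that is $194,070.

$194,000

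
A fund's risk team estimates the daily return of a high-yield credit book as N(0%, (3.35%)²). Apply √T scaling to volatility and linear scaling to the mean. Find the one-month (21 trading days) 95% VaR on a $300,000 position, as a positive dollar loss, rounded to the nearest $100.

$75,800

At 95%, z = 1.645.
σ_{21d} = 3.35% × √21 = 15.352%.
VaR = 1.645 × 15.352% = 25.254%.
On $300,000: 0.25254 × $300,000 = $75,762.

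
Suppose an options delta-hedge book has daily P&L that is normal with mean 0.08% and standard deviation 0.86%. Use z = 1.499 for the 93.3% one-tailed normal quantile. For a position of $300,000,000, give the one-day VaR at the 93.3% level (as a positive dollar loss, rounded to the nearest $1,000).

$3,627,000

VaR = −μ + z·σ = −(0.08%) + 1.499 × 0.86% = 1.209%.
On $300,000,000: 0.01209 × $300,000,000 = $3,627,000.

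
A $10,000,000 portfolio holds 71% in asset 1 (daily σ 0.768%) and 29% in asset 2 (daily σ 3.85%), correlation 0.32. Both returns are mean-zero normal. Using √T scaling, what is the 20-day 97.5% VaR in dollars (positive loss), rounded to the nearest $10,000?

σ_p = √(0.71²·0.768² + 0.29²·3.85² + 2·0.32·0.71·0.29·0.768·3.85) = 1.391%.
σ_{20d} = 1.391% × √20 = 6.221%.
z(97.5%) = 1.960.
VaR = 1.960 × 6.221% = 12.193%; on $10,000,000 that is $1,219,300.

$1,220,000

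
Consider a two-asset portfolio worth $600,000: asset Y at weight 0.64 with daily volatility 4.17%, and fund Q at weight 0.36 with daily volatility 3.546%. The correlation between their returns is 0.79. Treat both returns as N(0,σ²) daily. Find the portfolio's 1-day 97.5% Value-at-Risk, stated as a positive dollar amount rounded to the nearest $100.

σ_p² = 0.64²·4.17² + 0.36²·3.546² + 2·0.79·0.64·0.36·4.17·3.546 = 14.1350 (%²).
σ_p = √14.1350 = 3.760%.
At 97.5%, z = 1.960.
VaR = 1.960 × 3.760% = 7.370%; on $600,000 that is $44,220.

$44,200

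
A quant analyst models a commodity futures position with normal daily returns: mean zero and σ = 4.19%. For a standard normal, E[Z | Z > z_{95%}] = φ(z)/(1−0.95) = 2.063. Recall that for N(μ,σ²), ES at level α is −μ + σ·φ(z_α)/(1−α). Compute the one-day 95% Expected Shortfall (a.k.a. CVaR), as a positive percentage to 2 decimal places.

ES = 4.19% × 2.063 = 8.644%.

8.64%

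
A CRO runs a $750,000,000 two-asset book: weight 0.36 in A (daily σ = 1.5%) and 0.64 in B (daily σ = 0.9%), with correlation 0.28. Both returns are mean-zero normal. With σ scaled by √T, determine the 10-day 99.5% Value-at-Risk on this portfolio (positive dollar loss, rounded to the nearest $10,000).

σ_p = √(0.36²·1.5² + 0.64²·0.9² + 2·0.28·0.36·0.64·1.5·0.9) = 0.893%.
σ_{10d} = 0.893% × √10 = 2.824%.
z(99.5%) = 2.576.
VaR = 2.576 × 2.824% = 7.275%; on $750,000,000 that is $54,562,500.

$54,560,000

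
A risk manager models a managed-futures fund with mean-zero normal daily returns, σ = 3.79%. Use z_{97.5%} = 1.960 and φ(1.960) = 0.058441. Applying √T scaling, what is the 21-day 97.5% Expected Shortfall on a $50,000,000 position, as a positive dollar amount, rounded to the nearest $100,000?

σ_{21d} = 3.79% × √21 = 17.368%.
ES multiplier = φ(z)/(1−α) = 0.058441/0.025 = 2.338.
ES = 17.368% × 2.338 = 40.606%; on $50,000,000: $20,303,000.

$20,300,000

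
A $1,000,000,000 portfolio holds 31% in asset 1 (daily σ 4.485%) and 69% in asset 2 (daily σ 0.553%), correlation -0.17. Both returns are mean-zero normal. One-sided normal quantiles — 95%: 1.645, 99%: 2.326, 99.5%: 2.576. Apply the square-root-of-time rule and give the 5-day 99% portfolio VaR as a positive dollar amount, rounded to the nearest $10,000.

σ_p = √(0.31²·4.485² + 0.69²·0.553² + 2·-0.17·0.31·0.69·4.485·0.553) = 1.378%.
σ_{5d} = 1.378% × √5 = 3.081%.
VaR = 2.326 × 3.081% = 7.166%; on $1,000,000,000 that is $71,660,000.

$71,660,000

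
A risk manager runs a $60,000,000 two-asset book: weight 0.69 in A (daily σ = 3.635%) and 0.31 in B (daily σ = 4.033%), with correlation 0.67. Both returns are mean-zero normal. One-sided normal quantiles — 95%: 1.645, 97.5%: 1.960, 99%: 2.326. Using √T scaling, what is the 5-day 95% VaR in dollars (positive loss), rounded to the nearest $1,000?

$7,663,000

σ_p = √(0.69²·3.635² + 0.31²·4.033² + 2·0.67·0.69·0.31·3.635·4.033) = 3.472%.
σ_{5d} = 3.472% × √5 = 7.764%.
VaR = 1.645 × 7.764% = 12.772%; on $60,000,000 that is $7,663,200.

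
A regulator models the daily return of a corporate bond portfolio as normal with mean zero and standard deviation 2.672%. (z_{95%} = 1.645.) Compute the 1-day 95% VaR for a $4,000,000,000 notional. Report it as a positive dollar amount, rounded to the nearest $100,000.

VaR = z·σ = 1.645 × 2.672% = 4.395%.
On $4,000,000,000: 0.04395 × $4,000,000,000 = $175,800,000.

$175,800,000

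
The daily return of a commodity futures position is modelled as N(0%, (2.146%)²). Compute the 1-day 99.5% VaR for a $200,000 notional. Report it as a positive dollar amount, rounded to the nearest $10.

At 99.5% one-sided, z = 2.576.
VaR = z·σ = 2.576 × 2.146% = 5.528%.
On $200,000: 0.05528 × $200,000 = $11,056.

$11,060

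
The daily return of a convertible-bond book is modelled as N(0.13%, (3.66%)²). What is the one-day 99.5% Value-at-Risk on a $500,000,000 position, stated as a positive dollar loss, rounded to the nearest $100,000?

$46,500,000

At 99.5% one-sided, z = 2.576.
VaR = −μ + z·σ = −(0.13%) + 2.576 × 3.66% = 9.298%.
On $500,000,000: 0.09298 × $500,000,000 = $46,490,000.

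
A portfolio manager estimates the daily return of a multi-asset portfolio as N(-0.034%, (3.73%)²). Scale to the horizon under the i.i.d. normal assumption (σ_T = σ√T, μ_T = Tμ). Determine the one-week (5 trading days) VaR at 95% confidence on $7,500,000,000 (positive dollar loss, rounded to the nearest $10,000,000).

$1,040,000,000

At 95%, z = 1.645.
σ_{5d} = 3.73% × √5 = 8.341%; μ_{5d} = 5 × -0.034% = -0.170%.
VaR = −(-0.170%) + 1.645 × 8.341% = 13.891%.
On $7,500,000,000: 0.13891 × $7,500,000,000 = $1,041,825,000.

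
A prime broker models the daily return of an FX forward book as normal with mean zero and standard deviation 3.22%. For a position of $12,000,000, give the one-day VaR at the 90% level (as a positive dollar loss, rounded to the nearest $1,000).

At 90% one-sided, z = 1.282.
VaR = z·σ = 1.282 × 3.22% = 4.128%.
On $12,000,000: 0.04128 × $12,000,000 = $495,360.

$495,000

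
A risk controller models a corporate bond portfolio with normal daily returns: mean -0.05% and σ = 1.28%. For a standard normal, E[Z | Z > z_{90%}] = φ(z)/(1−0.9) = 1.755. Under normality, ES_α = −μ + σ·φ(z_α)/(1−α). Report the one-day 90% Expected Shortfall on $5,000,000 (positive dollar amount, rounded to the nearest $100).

ES = −(-0.05%) + 1.28% × 1.755 = 2.296%.
On $5,000,000: 0.02296 × $5,000,000 = $114,800.

$114,800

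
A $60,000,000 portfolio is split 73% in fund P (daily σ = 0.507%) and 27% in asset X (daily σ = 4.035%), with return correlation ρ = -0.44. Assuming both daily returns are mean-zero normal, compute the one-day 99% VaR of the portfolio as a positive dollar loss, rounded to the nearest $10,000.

σ_p² = 0.73²·0.507² + 0.27²·4.035² + 2·-0.44·0.73·0.27·0.507·4.035 = 0.9691 (%²).
σ_p = √0.9691 = 0.984%.
At 99%, z = 2.326.
VaR = 2.326 × 0.984% = 2.289%; on $60,000,000 that is $1,373,400.

$1,370,000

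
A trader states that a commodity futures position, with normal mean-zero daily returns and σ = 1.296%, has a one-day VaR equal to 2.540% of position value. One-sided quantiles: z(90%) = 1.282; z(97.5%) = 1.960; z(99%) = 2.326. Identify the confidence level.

Implied z = VaR/σ = 2.540 / 1.296 = 1.960.
This matches z(97.5%) = 1.960.

97.5%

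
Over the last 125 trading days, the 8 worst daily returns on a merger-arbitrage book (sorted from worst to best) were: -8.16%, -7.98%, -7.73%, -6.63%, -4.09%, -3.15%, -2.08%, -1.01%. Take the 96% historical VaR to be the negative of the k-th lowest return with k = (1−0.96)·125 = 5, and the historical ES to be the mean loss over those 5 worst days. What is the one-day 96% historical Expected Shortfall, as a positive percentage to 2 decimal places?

The 5 worst returns sum to -34.59%.
ES = −(-34.59%) / 5 = 6.918% ≈ 6.92%.

6.92%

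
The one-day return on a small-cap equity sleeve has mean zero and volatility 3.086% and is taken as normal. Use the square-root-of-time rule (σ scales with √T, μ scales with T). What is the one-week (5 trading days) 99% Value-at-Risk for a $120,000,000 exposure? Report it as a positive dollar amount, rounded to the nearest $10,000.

At 99%, z = 2.326.
σ_{5d} = 3.086% × √5 = 6.901%.
VaR = 2.326 × 6.901% = 16.052%.
On $120,000,000: 0.16052 × $120,000,000 = $19,262,400.

$19,260,000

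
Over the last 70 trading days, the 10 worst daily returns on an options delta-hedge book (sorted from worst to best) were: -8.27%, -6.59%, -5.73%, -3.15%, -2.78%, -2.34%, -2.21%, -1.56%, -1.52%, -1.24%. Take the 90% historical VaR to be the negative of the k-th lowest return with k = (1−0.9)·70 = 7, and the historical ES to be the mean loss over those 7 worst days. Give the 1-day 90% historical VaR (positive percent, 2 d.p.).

k = 7; the 7th lowest return is -2.21%, so VaR = 2.21%.

2.21%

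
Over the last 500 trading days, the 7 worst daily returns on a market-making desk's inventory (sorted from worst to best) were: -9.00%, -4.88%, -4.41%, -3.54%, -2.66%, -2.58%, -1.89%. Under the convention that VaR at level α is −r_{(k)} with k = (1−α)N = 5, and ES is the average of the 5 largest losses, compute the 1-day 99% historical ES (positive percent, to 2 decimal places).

The 5 worst returns sum to -24.49%.
ES = −(-24.49%) / 5 = 4.898% ≈ 4.90%.

4.90%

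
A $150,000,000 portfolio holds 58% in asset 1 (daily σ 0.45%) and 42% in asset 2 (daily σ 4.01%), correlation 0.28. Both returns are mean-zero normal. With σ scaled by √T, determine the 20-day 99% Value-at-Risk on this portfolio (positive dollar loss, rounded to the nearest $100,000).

$27,700,000

σ_p = √(0.58²·0.45² + 0.42²·4.01² + 2·0.28·0.58·0.42·0.45·4.01) = 1.775%.
σ_{20d} = 1.775% × √20 = 7.938%.
z(99%) = 2.326.
VaR = 2.326 × 7.938% = 18.464%; on $150,000,000 that is $27,696,000.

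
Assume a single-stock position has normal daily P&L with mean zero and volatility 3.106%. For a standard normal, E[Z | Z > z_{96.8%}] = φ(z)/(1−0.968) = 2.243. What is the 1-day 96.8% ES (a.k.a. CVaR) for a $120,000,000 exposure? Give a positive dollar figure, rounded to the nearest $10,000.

$8,360,000

ES = 3.106% × 2.243 = 6.967%.
On $120,000,000: 0.06967 × $120,000,000 = $8,360,400.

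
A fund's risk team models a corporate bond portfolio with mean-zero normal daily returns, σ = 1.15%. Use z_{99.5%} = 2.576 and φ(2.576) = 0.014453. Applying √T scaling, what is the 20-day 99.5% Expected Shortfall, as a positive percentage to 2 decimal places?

14.87%

σ_{20d} = 1.15% × √20 = 5.143%.
ES multiplier = φ(z)/(1−α) = 0.014453/0.005 = 2.891.
ES = 5.143% × 2.891 = 14.868%.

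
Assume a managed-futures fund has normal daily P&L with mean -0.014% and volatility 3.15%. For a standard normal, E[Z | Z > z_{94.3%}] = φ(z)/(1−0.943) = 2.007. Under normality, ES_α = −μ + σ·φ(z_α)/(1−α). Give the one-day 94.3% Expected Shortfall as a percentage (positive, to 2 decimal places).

ES = −(-0.014%) + 3.15% × 2.007 = 6.336%.

6.34%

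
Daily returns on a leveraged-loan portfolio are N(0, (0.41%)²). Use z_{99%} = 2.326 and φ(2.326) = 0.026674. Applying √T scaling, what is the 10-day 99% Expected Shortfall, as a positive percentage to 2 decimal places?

σ_{10d} = 0.41% × √10 = 1.297%.
ES multiplier = φ(z)/(1−α) = 0.026674/0.01 = 2.667.
ES = 1.297% × 2.667 = 3.459%.

3.46%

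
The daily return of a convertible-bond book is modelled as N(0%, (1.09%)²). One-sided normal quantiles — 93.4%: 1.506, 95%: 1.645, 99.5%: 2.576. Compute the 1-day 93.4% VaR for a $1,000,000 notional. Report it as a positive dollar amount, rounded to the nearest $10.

$16,420

VaR = z·σ = 1.506 × 1.09% = 1.642%.
On $1,000,000: 0.01642 × $1,000,000 = $16,420.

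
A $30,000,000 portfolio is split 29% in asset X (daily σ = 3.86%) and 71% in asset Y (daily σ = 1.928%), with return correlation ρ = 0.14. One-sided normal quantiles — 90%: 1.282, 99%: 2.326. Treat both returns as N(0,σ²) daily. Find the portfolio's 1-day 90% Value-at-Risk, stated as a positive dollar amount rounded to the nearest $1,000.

σ_p² = 0.29²·3.86² + 0.71²·1.928² + 2·0.14·0.29·0.71·3.86·1.928 = 3.5559 (%²).
σ_p = √3.5559 = 1.886%.
VaR = 1.282 × 1.886% = 2.418%; on $30,000,000 that is $725,400.

$725,000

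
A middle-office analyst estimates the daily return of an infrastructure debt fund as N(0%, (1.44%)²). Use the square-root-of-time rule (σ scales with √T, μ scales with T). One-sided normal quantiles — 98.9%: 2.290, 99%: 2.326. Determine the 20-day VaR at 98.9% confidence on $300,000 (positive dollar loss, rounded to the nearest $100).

$44,200

σ_{20d} = 1.44% × √20 = 6.440%.
VaR = 2.290 × 6.440% = 14.748%.
On $300,000: 0.14748 × $300,000 = $44,244.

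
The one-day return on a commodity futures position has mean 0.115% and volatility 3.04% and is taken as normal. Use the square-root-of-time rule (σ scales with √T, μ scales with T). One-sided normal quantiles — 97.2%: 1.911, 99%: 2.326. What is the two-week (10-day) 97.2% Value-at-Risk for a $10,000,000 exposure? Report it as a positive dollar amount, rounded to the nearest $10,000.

σ_{10d} = 3.04% × √10 = 9.613%; μ_{10d} = 10 × 0.115% = 1.150%.
VaR = −(1.150%) + 1.911 × 9.613% = 17.220%.
On $10,000,000: 0.17220 × $10,000,000 = $1,722,000.

$1,720,000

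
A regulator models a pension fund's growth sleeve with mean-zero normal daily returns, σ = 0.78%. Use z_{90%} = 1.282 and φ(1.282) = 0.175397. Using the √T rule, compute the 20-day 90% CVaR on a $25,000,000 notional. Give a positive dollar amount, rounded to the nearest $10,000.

$1,530,000

σ_{20d} = 0.78% × √20 = 3.488%.
ES multiplier = φ(z)/(1−α) = 0.175397/0.1 = 1.754.
ES = 3.488% × 1.754 = 6.118%; on $25,000,000: $1,529,500.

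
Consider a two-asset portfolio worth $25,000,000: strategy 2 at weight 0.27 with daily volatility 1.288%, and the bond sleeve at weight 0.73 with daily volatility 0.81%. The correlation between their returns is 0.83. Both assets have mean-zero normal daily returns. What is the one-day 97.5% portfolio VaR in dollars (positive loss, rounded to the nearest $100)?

$441,500

σ_p² = 0.27²·1.288² + 0.73²·0.81² + 2·0.83·0.27·0.73·1.288·0.81 = 0.8119 (%²).
σ_p = √0.8119 = 0.901%.
At 97.5%, z = 1.960.
VaR = 1.960 × 0.901% = 1.766%; on $25,000,000 that is $441,500.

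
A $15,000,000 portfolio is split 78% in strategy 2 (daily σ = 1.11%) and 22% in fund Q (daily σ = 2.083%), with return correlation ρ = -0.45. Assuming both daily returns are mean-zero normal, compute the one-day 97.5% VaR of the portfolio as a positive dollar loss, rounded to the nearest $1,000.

σ_p² = 0.78²·1.11² + 0.22²·2.083² + 2·-0.45·0.78·0.22·1.11·2.083 = 0.6025 (%²).
σ_p = √0.6025 = 0.776%.
At 97.5%, z = 1.960.
VaR = 1.960 × 0.776% = 1.521%; on $15,000,000 that is $228,150.

$228,000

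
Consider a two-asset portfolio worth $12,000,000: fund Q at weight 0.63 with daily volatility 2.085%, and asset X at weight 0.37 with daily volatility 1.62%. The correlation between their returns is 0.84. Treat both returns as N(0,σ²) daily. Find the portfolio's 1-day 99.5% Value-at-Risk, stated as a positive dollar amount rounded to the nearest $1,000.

$571,000

σ_p² = 0.63²·2.085² + 0.37²·1.62² + 2·0.84·0.63·0.37·2.085·1.62 = 3.4074 (%²).
σ_p = √3.4074 = 1.846%.
At 99.5%, z = 2.576.
VaR = 2.576 × 1.846% = 4.755%; on $12,000,000 that is $570,600.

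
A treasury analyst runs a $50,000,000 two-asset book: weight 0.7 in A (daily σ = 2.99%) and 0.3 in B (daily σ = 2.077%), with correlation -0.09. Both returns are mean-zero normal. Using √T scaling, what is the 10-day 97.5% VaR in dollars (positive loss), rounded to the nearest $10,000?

σ_p = √(0.7²·2.99² + 0.3²·2.077² + 2·-0.09·0.7·0.3·2.99·2.077) = 2.129%.
σ_{10d} = 2.129% × √10 = 6.732%.
z(97.5%) = 1.960.
VaR = 1.960 × 6.732% = 13.195%; on $50,000,000 that is $6,597,500.

$6,600,000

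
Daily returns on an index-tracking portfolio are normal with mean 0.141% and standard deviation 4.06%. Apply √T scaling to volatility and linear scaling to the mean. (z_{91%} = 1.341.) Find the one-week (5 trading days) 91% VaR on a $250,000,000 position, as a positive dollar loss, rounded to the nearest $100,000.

$28,700,000

σ_{5d} = 4.06% × √5 = 9.078%; μ_{5d} = 5 × 0.141% = 0.705%.
VaR = −(0.705%) + 1.341 × 9.078% = 11.469%.
On $250,000,000: 0.11469 × $250,000,000 = $28,672,500.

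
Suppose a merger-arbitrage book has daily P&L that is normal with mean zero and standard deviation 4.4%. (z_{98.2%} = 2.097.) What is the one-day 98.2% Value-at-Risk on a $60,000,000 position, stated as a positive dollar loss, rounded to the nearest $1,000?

$5,536,000

VaR = z·σ = 2.097 × 4.4% = 9.227%.
On $60,000,000: 0.09227 × $60,000,000 = $5,536,200.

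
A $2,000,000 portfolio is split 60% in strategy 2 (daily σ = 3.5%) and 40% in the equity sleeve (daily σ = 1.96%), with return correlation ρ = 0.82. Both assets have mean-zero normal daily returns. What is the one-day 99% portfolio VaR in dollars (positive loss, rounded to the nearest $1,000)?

$129,000

σ_p² = 0.6²·3.5² + 0.4²·1.96² + 2·0.82·0.6·0.4·3.5·1.96 = 7.7248 (%²).
σ_p = √7.7248 = 2.779%.
At 99%, z = 2.326.
VaR = 2.326 × 2.779% = 6.464%; on $2,000,000 that is $129,280.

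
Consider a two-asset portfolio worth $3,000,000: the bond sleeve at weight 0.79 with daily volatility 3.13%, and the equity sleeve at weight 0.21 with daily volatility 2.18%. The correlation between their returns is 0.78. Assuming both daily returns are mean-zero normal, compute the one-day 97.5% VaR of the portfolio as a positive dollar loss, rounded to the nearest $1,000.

σ_p² = 0.79²·3.13² + 0.21²·2.18² + 2·0.78·0.79·0.21·3.13·2.18 = 8.0897 (%²).
σ_p = √8.0897 = 2.844%.
At 97.5%, z = 1.960.
VaR = 1.960 × 2.844% = 5.574%; on $3,000,000 that is $167,220.

$167,000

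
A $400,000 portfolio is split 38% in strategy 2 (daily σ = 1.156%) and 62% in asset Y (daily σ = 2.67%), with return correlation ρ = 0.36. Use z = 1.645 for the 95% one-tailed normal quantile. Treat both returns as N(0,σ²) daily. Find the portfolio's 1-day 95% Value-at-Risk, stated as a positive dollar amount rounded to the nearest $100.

σ_p² = 0.38²·1.156² + 0.62²·2.67² + 2·0.36·0.38·0.62·1.156·2.67 = 3.4569 (%²).
σ_p = √3.4569 = 1.859%.
VaR = 1.645 × 1.859% = 3.058%; on $400,000 that is $12,232.

$12,200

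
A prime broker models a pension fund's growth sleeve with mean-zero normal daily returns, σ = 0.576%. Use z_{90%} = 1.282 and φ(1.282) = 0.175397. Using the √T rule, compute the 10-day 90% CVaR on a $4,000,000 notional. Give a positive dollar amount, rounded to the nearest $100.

σ_{10d} = 0.576% × √10 = 1.821%.
ES multiplier = φ(z)/(1−α) = 0.175397/0.1 = 1.754.
ES = 1.821% × 1.754 = 3.194%; on $4,000,000: $127,760.

$127,800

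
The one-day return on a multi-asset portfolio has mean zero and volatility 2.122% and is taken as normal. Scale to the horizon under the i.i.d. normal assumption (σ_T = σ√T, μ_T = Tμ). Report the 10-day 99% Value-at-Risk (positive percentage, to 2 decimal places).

15.61%

At 99%, z = 2.326.
σ_{10d} = 2.122% × √10 = 6.710%.
VaR = 2.326 × 6.710% = 15.607%.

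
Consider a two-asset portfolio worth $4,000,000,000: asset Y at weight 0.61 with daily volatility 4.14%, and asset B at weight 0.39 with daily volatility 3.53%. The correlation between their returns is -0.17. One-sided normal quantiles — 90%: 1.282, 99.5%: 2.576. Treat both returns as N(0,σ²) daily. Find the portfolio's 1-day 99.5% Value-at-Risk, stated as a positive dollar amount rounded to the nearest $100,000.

$274,400,000

σ_p² = 0.61²·4.14² + 0.39²·3.53² + 2·-0.17·0.61·0.39·4.14·3.53 = 7.0909 (%²).
σ_p = √7.0909 = 2.663%.
VaR = 2.576 × 2.663% = 6.860%; on $4,000,000,000 that is $274,400,000.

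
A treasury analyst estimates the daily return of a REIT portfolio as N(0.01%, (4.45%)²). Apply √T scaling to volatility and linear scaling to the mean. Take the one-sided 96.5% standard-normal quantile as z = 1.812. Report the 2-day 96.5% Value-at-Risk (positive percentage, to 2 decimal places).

11.38%

σ_{2d} = 4.45% × √2 = 6.293%; μ_{2d} = 2 × 0.01% = 0.020%.
VaR = −(0.020%) + 1.812 × 6.293% = 11.383%.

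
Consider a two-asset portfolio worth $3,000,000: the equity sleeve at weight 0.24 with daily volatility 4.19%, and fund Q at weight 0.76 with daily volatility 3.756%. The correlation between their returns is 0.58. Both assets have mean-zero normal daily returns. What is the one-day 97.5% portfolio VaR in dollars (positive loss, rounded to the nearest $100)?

$207,800

σ_p² = 0.24²·4.19² + 0.76²·3.756² + 2·0.58·0.24·0.76·4.19·3.756 = 12.4896 (%²).
σ_p = √12.4896 = 3.534%.
At 97.5%, z = 1.960.
VaR = 1.960 × 3.534% = 6.927%; on $3,000,000 that is $207,810.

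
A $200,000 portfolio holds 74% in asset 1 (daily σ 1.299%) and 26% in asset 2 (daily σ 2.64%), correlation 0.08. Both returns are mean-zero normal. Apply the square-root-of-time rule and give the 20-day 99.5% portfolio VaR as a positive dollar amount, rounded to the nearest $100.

σ_p = √(0.74²·1.299² + 0.26²·2.64² + 2·0.08·0.74·0.26·1.299·2.64) = 1.225%.
σ_{20d} = 1.225% × √20 = 5.478%.
z(99.5%) = 2.576.
VaR = 2.576 × 5.478% = 14.111%; on $200,000 that is $28,222.

$28,200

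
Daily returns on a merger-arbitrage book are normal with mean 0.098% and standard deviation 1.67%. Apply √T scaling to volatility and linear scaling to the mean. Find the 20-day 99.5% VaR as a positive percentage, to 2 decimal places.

17.28%

At 99.5%, z = 2.576.
σ_{20d} = 1.67% × √20 = 7.468%; μ_{20d} = 20 × 0.098% = 1.960%.
VaR = −(1.960%) + 2.576 × 7.468% = 17.278%.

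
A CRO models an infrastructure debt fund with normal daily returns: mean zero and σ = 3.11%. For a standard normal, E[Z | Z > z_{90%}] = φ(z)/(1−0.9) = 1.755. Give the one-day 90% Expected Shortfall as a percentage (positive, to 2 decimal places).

ES = 3.11% × 1.755 = 5.458%.

5.46%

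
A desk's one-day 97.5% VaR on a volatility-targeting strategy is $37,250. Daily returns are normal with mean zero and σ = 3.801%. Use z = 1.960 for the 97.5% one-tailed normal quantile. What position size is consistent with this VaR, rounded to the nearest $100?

$500,000

VaR as a fraction of value: z·σ = 1.960 × 3.801% = 7.44996%.
Position = $37,250 / 0.0744996 = $500,003.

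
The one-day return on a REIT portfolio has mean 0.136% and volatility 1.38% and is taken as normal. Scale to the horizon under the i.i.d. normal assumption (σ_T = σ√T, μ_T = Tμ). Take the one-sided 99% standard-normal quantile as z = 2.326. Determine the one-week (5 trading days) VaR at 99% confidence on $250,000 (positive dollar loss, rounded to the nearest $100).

$16,200

σ_{5d} = 1.38% × √5 = 3.086%; μ_{5d} = 5 × 0.136% = 0.680%.
VaR = −(0.680%) + 2.326 × 3.086% = 6.498%.
On $250,000: 0.06498 × $250,000 = $16,245.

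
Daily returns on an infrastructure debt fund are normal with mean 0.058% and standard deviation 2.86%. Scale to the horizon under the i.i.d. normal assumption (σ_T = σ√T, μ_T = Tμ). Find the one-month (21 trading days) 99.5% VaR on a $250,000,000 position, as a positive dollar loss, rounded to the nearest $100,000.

$81,400,000

At 99.5%, z = 2.576.
σ_{21d} = 2.86% × √21 = 13.106%; μ_{21d} = 21 × 0.058% = 1.218%.
VaR = −(1.218%) + 2.576 × 13.106% = 32.543%.
On $250,000,000: 0.32543 × $250,000,000 = $81,357,500.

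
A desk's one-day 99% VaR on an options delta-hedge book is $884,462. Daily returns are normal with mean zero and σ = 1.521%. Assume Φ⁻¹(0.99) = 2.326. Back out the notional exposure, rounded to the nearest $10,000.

VaR as a fraction of value: z·σ = 2.326 × 1.521% = 3.53785%.
Position = $884,462 / 0.0353785 = $25,000,014.

$25,000,000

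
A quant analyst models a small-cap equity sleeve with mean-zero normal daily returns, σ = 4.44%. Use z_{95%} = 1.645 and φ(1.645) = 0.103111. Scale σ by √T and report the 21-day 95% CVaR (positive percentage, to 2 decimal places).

σ_{21d} = 4.44% × √21 = 20.347%.
ES multiplier = φ(z)/(1−α) = 0.103111/0.05 = 2.062.
ES = 20.347% × 2.062 = 41.956%.

41.96%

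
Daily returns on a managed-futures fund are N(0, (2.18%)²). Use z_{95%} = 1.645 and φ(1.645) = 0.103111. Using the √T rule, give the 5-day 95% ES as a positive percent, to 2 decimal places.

10.05%

σ_{5d} = 2.18% × √5 = 4.875%.
ES multiplier = φ(z)/(1−α) = 0.103111/0.05 = 2.062.
ES = 4.875% × 2.062 = 10.052%.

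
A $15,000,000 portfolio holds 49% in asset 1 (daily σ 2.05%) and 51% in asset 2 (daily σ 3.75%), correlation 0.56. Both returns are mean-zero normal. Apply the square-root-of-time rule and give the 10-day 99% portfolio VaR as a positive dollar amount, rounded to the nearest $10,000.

$2,880,000

σ_p = √(0.49²·2.05² + 0.51²·3.75² + 2·0.56·0.49·0.51·2.05·3.75) = 2.611%.
σ_{10d} = 2.611% × √10 = 8.257%.
z(99%) = 2.326.
VaR = 2.326 × 8.257% = 19.206%; on $15,000,000 that is $2,880,900.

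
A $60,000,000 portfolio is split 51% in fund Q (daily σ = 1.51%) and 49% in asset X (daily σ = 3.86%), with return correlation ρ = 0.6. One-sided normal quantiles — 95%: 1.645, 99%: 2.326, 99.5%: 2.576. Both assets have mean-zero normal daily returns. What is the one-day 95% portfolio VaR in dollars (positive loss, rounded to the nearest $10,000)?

$2,400,000

σ_p² = 0.51²·1.51² + 0.49²·3.86² + 2·0.6·0.51·0.49·1.51·3.86 = 5.9183 (%²).
σ_p = √5.9183 = 2.433%.
VaR = 1.645 × 2.433% = 4.002%; on $60,000,000 that is $2,401,200.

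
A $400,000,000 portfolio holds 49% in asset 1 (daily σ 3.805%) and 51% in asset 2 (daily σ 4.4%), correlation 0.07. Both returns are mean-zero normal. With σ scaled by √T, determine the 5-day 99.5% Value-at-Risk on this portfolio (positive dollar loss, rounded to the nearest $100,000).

σ_p = √(0.49²·3.805² + 0.51²·4.4² + 2·0.07·0.49·0.51·3.805·4.4) = 3.016%.
σ_{5d} = 3.016% × √5 = 6.744%.
z(99.5%) = 2.576.
VaR = 2.576 × 6.744% = 17.373%; on $400,000,000 that is $69,492,000.

$69,500,000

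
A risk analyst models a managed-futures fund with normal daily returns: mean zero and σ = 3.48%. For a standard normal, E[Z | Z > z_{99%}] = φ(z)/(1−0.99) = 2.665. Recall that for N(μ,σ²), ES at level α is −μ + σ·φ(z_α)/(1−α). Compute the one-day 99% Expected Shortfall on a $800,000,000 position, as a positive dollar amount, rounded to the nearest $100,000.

ES = 3.48% × 2.665 = 9.274%.
On $800,000,000: 0.09274 × $800,000,000 = $74,192,000.

$74,200,000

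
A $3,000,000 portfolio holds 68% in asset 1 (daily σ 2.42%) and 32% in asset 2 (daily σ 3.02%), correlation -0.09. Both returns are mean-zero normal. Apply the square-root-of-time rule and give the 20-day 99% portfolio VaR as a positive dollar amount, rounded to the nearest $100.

$571,700

σ_p = √(0.68²·2.42² + 0.32²·3.02² + 2·-0.09·0.68·0.32·2.42·3.02) = 1.832%.
σ_{20d} = 1.832% × √20 = 8.193%.
z(99%) = 2.326.
VaR = 2.326 × 8.193% = 19.057%; on $3,000,000 that is $571,710.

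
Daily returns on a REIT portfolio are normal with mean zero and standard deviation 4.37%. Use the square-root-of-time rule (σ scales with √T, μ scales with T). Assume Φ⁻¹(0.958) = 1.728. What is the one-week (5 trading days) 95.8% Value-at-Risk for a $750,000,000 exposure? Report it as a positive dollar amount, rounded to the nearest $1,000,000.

$127,000,000

σ_{5d} = 4.37% × √5 = 9.772%.
VaR = 1.728 × 9.772% = 16.886%.
On $750,000,000: 0.16886 × $750,000,000 = $126,645,000.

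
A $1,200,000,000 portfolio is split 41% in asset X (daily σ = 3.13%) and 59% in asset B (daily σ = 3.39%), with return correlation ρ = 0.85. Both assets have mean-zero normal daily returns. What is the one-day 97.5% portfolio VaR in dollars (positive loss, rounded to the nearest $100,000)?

$74,400,000

σ_p² = 0.41²·3.13² + 0.59²·3.39² + 2·0.85·0.41·0.59·3.13·3.39 = 10.0107 (%²).
σ_p = √10.0107 = 3.164%.
At 97.5%, z = 1.960.
VaR = 1.960 × 3.164% = 6.201%; on $1,200,000,000 that is $74,412,000.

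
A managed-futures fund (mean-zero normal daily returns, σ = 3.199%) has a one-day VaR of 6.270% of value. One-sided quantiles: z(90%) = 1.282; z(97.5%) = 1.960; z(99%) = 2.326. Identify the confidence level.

97.5%

Implied z = VaR/σ = 6.270 / 3.199 = 1.960.
This matches z(97.5%) = 1.960.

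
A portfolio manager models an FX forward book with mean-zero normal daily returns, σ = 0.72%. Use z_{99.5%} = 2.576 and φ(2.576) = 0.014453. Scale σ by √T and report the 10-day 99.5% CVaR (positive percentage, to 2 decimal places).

σ_{10d} = 0.72% × √10 = 2.277%.
ES multiplier = φ(z)/(1−α) = 0.014453/0.005 = 2.891.
ES = 2.277% × 2.891 = 6.583%.

6.58%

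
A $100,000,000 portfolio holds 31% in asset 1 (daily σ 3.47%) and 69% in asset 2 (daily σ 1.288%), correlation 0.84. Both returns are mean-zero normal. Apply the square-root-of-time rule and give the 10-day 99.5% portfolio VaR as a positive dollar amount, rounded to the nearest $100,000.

$15,400,000

σ_p = √(0.31²·3.47² + 0.69²·1.288² + 2·0.84·0.31·0.69·3.47·1.288) = 1.885%.
σ_{10d} = 1.885% × √10 = 5.961%.
z(99.5%) = 2.576.
VaR = 2.576 × 5.961% = 15.356%; on $100,000,000 that is $15,356,000.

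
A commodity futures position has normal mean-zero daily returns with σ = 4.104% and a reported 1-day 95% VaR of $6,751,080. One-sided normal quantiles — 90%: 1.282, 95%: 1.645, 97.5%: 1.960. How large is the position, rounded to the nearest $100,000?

$100,000,000

VaR as a fraction of value: z·σ = 1.645 × 4.104% = 6.75108%.
Position = $6,751,080 / 0.0675108 = $100,000,000.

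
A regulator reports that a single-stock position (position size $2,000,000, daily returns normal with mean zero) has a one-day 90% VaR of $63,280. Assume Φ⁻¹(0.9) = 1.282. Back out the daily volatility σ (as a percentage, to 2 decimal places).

2.47%

VaR as a fraction: $63,280 / $2,000,000 = 3.164%.
σ = VaR / z = 3.164% / 1.282 = 2.468%.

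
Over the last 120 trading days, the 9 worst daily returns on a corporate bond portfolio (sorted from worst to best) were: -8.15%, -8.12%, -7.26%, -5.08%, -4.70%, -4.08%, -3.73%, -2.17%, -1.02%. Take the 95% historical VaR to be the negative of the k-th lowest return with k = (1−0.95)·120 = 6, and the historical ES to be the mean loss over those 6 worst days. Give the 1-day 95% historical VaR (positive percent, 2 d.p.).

k = 6; the 6th lowest return is -4.08%, so VaR = 4.08%.

4.08%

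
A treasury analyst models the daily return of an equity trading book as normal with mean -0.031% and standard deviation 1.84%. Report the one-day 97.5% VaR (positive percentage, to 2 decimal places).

At 97.5% one-sided, z = 1.960.
VaR = −μ + z·σ = −(-0.031%) + 1.960 × 1.84% = 3.637%.

3.64%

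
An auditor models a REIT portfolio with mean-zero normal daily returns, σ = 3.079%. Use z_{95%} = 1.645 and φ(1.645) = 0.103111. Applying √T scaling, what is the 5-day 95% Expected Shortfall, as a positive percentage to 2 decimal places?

14.20%

σ_{5d} = 3.079% × √5 = 6.885%.
ES multiplier = φ(z)/(1−α) = 0.103111/0.05 = 2.062.
ES = 6.885% × 2.062 = 14.197%.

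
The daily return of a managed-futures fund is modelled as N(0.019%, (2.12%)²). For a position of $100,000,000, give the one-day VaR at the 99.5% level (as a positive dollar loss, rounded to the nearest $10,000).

At 99.5% one-sided, z = 2.576.
VaR = −μ + z·σ = −(0.019%) + 2.576 × 2.12% = 5.442%.
On $100,000,000: 0.05442 × $100,000,000 = $5,442,000.

$5,440,000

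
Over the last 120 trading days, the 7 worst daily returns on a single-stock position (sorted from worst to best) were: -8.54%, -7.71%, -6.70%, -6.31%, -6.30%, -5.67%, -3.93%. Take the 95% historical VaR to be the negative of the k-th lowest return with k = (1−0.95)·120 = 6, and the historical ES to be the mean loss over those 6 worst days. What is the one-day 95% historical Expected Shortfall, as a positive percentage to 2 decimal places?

6.87%

The 6 worst returns sum to -41.23%.
ES = −(-41.23%) / 6 = 6.8716…% ≈ 6.87%.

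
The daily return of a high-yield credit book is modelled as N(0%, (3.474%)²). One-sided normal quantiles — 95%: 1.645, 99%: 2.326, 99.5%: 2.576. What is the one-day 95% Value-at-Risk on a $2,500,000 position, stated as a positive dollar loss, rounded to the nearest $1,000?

$143,000

VaR = z·σ = 1.645 × 3.474% = 5.715%.
On $2,500,000: 0.05715 × $2,500,000 = $142,875.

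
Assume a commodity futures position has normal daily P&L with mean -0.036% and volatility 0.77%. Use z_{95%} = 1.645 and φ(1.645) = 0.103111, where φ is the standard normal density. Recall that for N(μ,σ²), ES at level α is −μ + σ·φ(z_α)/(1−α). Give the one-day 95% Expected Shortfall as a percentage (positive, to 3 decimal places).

1.624%

Tail multiplier: φ(z)/(1−α) = 0.103111 / 0.05 = 2.062.
ES = −(-0.036%) + 0.77% × 2.062 = 1.624%.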